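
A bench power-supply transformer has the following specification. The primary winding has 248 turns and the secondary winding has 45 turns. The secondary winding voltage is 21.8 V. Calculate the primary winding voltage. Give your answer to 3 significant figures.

V_p/V_s = N_p/N_s, so V_p = 21.8 × 248/45 = 120 V.

V_p ≈ 120 V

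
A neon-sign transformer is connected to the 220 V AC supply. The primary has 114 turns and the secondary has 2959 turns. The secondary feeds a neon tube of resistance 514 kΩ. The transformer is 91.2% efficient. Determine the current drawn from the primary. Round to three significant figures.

V_s = 220 × 2959/114 = 5710.4 V.
I_s = V_s/R = 5710.4/514000 = 0.011110 A.
P_out = V_s I_s = 5710.4 × 0.011110 = 63.440 W.
P_in = P_out/η = 63.440/0.912 = 69.561 W.
I_p = P_in/V_p = 69.561/220 = 0.316 A.

I_p ≈ 0.316 A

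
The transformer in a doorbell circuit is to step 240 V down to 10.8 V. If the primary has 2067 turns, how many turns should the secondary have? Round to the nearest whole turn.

N_s/N_p = V_s/V_p, so N_s = 2067 × 10.8/240 = 93.0 ≈ 93 turns.

N_s = 93 turns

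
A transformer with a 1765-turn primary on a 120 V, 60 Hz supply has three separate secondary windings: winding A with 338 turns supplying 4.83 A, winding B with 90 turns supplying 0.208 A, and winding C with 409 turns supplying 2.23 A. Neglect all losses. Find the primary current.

I_p ≈ 1.45 A

V_A = 120 × 338/1765 = 22.980 V; V_B = 120 × 90/1765 = 6.1190 V; V_C = 120 × 409/1765 = 27.807 V.
P_out = V_A I_A + V_B I_B + V_C I_C = 22.980×4.83 + 6.1190×0.208 + 27.807×2.23 = 110.99 + 1.2727 + 62.010 = 174.28 W.
Ideal ⇒ P_in = P_out, so I_p = P_out/V_p = 174.28/120 = 1.45 A.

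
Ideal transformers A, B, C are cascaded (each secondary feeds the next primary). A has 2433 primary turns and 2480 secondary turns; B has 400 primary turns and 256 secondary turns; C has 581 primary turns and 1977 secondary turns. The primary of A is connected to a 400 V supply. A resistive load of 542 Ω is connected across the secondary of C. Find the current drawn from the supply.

I_supply ≈ 3.64 A

Secondary of A: V = 400.00 × 2480/2433 = 407.73 V.
Secondary of B: V = 407.73 × 256/400 = 260.95 V.
Secondary of C: V = 260.95 × 1977/581 = 887.93 V.
I_load = 887.93/542 = 1.6383 A, so P_out = 887.93 × 1.6383 = 1454.7 W.
All ideal ⇒ P_in = P_out, so I_supply = 1454.7/400 = 3.64 A.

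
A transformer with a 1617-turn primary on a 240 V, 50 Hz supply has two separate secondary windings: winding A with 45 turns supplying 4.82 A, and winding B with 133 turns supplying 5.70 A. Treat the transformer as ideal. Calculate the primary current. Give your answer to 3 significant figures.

V_A = 240 × 45/1617 = 6.6790 V; V_B = 240 × 133/1617 = 19.740 V.
P_out = V_A I_A + V_B I_B = 6.6790×4.82 + 19.740×5.70 = 32.193 + 112.52 = 144.71 W.
Ideal ⇒ P_in = P_out, so I_p = P_out/V_p = 144.71/240 = 0.603 A.

I_p ≈ 0.603 A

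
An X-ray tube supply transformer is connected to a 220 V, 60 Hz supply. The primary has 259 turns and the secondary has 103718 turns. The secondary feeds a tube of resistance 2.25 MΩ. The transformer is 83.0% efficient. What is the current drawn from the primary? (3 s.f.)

I_p ≈ 18.9 A

V_s = 220 × 103718/259 = 88100 V.
I_s = V_s/R = 88100/(2.25×10^6) = 0.039156 A.
P_out = V_s I_s = 88100 × 0.039156 = 3449.6 W.
P_in = P_out/η = 3449.6/0.830 = 4156.2 W.
I_p = P_in/V_p = 4156.2/220 = 18.9 A.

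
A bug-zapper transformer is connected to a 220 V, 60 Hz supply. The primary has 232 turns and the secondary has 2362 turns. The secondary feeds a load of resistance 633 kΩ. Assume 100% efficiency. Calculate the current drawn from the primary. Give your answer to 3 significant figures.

I_p ≈ 0.0360 A

V_s = V_p × N_s/N_p = 220 × 2362/232 = 2239.8 V.
I_s = V_s/R = 2239.8/633000 = 0.0035384 A.
For an ideal transformer I_p N_p = I_s N_s, so I_p = 0.0035384 × 2362/232 = 0.0360 A.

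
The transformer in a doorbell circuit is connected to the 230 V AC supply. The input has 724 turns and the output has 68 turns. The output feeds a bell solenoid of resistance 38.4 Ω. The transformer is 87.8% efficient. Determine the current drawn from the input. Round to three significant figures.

V_out = 230 × 68/724 = 21.602 V.
I_out = V_out/R = 21.602/38.4 = 0.56256 A.
P_out = V_out I_out = 21.602 × 0.56256 = 12.152 W.
P_in = P_out/η = 12.152/0.878 = 13.841 W.
I_in = P_in/V_in = 13.841/230 = 0.0602 A.

I_in ≈ 0.0602 A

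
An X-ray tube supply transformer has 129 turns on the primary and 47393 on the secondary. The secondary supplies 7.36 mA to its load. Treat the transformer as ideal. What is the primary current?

I_p ≈ 2.70 A

For an ideal transformer I_p/I_s = N_s/N_p, so I_p = 0.00736 × 47393/129 = 2.70 A.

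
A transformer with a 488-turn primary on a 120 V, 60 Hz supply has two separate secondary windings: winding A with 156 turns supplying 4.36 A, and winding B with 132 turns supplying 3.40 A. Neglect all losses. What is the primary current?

I_p ≈ 2.31 A

V_A = 120 × 156/488 = 38.361 V; V_B = 120 × 132/488 = 32.459 V.
P_out = V_A I_A + V_B I_B = 38.361×4.36 + 32.459×3.40 = 167.25 + 110.36 = 277.61 W.
Ideal ⇒ P_in = P_out, so I_p = P_out/V_p = 277.61/120 = 2.31 A.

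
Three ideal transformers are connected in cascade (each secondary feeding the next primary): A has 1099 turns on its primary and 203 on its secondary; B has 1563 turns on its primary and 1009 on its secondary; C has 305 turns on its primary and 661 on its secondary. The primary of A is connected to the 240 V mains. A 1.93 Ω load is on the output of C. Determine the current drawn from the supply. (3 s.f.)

Secondary of A: V = 240.00 × 203/1099 = 44.331 V.
Secondary of B: V = 44.331 × 1009/1563 = 28.618 V.
Secondary of C: V = 28.618 × 661/305 = 62.022 V.
I_load = 62.022/1.93 = 32.136 A, so P_out = 62.022 × 32.136 = 1993.1 W.
All ideal ⇒ P_in = P_out, so I_supply = 1993.1/240 = 8.30 A.

I_supply ≈ 8.30 A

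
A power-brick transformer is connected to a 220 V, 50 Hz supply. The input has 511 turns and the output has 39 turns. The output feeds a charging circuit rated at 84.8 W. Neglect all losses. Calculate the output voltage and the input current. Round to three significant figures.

V_out ≈ 16.8 V, I_in ≈ 0.385 A

V_out = V_in × N_out/N_in = 220 × 39/511 = 16.791 V.
I_out = P/V_out = 84.8/16.791 = 5.0504 A.
I_in = I_out × N_out/N_in = 5.0504 × 39/511 = 0.385 A.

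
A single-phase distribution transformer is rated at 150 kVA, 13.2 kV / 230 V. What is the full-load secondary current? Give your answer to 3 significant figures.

I_s ≈ 652 A

I_s = S/V_s = 150000/230 = 652 A.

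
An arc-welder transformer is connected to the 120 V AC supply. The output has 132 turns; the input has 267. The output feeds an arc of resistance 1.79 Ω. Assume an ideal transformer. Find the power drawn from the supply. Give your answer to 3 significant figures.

V_out = V_in × N_out/N_in = 120 × 132/267 = 59.326 V.
I_out = V_out/R = 59.326/1.79 = 33.143 A.
I_in = I_out × N_out/N_in = 33.143 × 132/267 = 16.385 A.
P = V_in I_in = 120 × 16.385 = 1970 W.

P ≈ 1970 W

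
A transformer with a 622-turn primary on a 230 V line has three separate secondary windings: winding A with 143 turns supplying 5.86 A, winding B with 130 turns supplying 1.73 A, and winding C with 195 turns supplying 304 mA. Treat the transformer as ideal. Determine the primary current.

V_A = 230 × 143/622 = 52.878 V; V_B = 230 × 130/622 = 48.071 V; V_C = 230 × 195/622 = 72.106 V.
P_out = V_A I_A + V_B I_B + V_C I_C = 52.878×5.86 + 48.071×1.73 + 72.106×0.304 = 309.86 + 83.162 + 21.920 = 414.95 W.
Ideal ⇒ P_in = P_out, so I_p = P_out/V_p = 414.95/230 = 1.80 A.

I_p ≈ 1.80 A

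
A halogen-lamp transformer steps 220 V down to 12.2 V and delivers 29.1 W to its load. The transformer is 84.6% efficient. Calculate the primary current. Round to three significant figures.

I_p ≈ 0.156 A

P_in = P_out/η = 29.1/0.846 = 34.397 W.
I_p = P_in/V_p = 34.397/220 = 0.156 A.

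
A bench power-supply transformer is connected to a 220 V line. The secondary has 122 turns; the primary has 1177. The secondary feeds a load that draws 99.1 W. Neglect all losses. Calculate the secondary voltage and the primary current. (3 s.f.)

V_s = V_p × N_s/N_p = 220 × 122/1177 = 22.804 V.
I_s = P/V_s = 99.1/22.804 = 4.3458 A.
I_p = I_s × N_s/N_p = 4.3458 × 122/1177 = 0.450 A.

V_s ≈ 22.8 V, I_p ≈ 0.450 A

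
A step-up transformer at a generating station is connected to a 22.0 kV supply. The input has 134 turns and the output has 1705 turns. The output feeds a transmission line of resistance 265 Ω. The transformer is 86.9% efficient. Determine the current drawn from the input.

I_in ≈ 15500 A

V_out = 22000 × 1705/134 = 279930 V.
I_out = V_out/R = 279930/265 = 1056.3 A.
P_out = V_out I_out = 279930 × 1056.3 = 2.9569×10^8 W.
P_in = P_out/η = 2.9569×10^8/0.869 = 3.4027×10^8 W.
I_in = P_in/V_in = 3.4027×10^8/22000 = 15500 A.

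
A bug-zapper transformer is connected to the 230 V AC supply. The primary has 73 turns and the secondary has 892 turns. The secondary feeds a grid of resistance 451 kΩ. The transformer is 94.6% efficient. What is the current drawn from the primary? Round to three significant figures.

V_s = 230 × 892/73 = 2810.4 V.
I_s = V_s/R = 2810.4/451000 = 0.0062315 A.
P_out = V_s I_s = 2810.4 × 0.0062315 = 17.513 W.
P_in = P_out/η = 17.513/0.946 = 18.513 W.
I_p = P_in/V_p = 18.513/230 = 0.0805 A.

I_p ≈ 0.0805 A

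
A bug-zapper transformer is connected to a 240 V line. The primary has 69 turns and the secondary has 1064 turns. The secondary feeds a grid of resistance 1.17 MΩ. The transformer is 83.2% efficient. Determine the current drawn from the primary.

I_p ≈ 0.0586 A

V_s = 240 × 1064/69 = 3700.9 V.
I_s = V_s/R = 3700.9/(1.17×10^6) = 0.0031631 A.
P_out = V_s I_s = 3700.9 × 0.0031631 = 11.706 W.
P_in = P_out/η = 11.706/0.832 = 14.070 W.
I_p = P_in/V_p = 14.070/240 = 0.0586 A.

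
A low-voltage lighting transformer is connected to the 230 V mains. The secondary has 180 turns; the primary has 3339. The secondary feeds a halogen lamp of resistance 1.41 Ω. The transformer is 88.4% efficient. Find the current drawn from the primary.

I_p ≈ 0.536 A

V_s = 230 × 180/3339 = 12.399 V.
I_s = V_s/R = 12.399/1.41 = 8.7936 A.
P_out = V_s I_s = 12.399 × 8.7936 = 109.03 W.
P_in = P_out/η = 109.03/0.884 = 123.34 W.
I_p = P_in/V_p = 123.34/230 = 0.536 A.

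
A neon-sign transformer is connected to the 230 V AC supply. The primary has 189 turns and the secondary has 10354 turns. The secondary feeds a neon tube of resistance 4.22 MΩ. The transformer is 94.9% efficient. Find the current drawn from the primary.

V_s = 230 × 10354/189 = 12600 V.
I_s = V_s/R = 12600/(4.22×10^6) = 0.0029858 A.
P_out = V_s I_s = 12600 × 0.0029858 = 37.621 W.
P_in = P_out/η = 37.621/0.949 = 39.643 W.
I_p = P_in/V_p = 39.643/230 = 0.172 A.

I_p ≈ 0.172 A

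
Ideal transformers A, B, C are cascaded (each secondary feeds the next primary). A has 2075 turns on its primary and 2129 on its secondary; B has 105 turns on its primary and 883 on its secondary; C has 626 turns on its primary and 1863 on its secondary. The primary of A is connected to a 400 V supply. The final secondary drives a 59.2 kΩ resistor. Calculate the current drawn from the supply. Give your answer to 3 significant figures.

I_supply ≈ 4.46 A

Secondary of A: V = 400.00 × 2129/2075 = 410.41 V.
Secondary of B: V = 410.41 × 883/105 = 3451.3 V.
Secondary of C: V = 3451.3 × 1863/626 = 10271 V.
I_load = 10271/59200 = 0.17350 A, so P_out = 10271 × 0.17350 = 1782.1 W.
All ideal ⇒ P_in = P_out, so I_supply = 1782.1/400 = 4.46 A.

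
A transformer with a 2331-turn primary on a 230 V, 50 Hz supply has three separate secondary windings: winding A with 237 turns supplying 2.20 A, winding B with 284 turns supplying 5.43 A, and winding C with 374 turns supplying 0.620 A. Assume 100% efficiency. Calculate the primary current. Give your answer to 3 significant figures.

V_A = 230 × 237/2331 = 23.385 V; V_B = 230 × 284/2331 = 28.022 V; V_C = 230 × 374/2331 = 36.903 V.
P_out = V_A I_A + V_B I_B + V_C I_C = 23.385×2.20 + 28.022×5.43 + 36.903×0.620 = 51.447 + 152.16 + 22.880 = 226.49 W.
Ideal ⇒ P_in = P_out, so I_p = P_out/V_p = 226.49/230 = 0.985 A.

I_p ≈ 0.985 A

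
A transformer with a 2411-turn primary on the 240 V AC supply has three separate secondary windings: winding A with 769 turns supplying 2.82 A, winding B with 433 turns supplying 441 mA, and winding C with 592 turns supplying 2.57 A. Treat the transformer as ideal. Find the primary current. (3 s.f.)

V_A = 240 × 769/2411 = 76.549 V; V_B = 240 × 433/2411 = 43.102 V; V_C = 240 × 592/2411 = 58.930 V.
P_out = V_A I_A + V_B I_B + V_C I_C = 76.549×2.82 + 43.102×0.441 + 58.930×2.57 = 215.87 + 19.008 + 151.45 = 386.33 W.
Ideal ⇒ P_in = P_out, so I_p = P_out/V_p = 386.33/240 = 1.61 A.

I_p ≈ 1.61 A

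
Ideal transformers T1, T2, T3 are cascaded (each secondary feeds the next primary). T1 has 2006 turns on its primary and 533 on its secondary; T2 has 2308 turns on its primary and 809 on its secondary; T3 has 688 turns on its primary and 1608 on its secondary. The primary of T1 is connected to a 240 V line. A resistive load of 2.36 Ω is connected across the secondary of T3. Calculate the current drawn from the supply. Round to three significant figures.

I_supply ≈ 4.82 A

Secondary of T1: V = 240.00 × 533/2006 = 63.769 V.
Secondary of T2: V = 63.769 × 809/2308 = 22.352 V.
Secondary of T3: V = 22.352 × 1608/688 = 52.242 V.
I_load = 52.242/2.36 = 22.136 A, so P_out = 52.242 × 22.136 = 1156.4 W.
All ideal ⇒ P_in = P_out, so I_supply = 1156.4/240 = 4.82 A.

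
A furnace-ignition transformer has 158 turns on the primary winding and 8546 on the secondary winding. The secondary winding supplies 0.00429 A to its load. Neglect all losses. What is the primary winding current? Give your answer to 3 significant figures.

I_p ≈ 0.232 A

For an ideal transformer I_p/I_s = N_s/N_p, so I_p = 0.00429 × 8546/158 = 0.232 A.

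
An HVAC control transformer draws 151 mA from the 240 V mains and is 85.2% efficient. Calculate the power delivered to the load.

P_out ≈ 30.9 W

P_in = V_p I_p = 240 × 0.151 = 36.240 W.
P_out = η P_in = 0.852 × 36.240 = 30.9 W.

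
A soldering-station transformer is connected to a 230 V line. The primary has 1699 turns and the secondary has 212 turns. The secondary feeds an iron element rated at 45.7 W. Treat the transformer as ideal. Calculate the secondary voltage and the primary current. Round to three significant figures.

V_s ≈ 28.7 V, I_p ≈ 0.199 A

V_s = V_p × N_s/N_p = 230 × 212/1699 = 28.699 V.
I_s = P/V_s = 45.7/28.699 = 1.5924 A.
I_p = I_s × N_s/N_p = 1.5924 × 212/1699 = 0.199 A.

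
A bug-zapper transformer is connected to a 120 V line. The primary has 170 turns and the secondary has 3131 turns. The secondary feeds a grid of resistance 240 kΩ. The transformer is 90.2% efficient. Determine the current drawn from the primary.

V_s = 120 × 3131/170 = 2210.1 V.
I_s = V_s/R = 2210.1/240000 = 0.0092088 A.
P_out = V_s I_s = 2210.1 × 0.0092088 = 20.353 W.
P_in = P_out/η = 20.353/0.902 = 22.564 W.
I_p = P_in/V_p = 22.564/120 = 0.188 A.

I_p ≈ 0.188 A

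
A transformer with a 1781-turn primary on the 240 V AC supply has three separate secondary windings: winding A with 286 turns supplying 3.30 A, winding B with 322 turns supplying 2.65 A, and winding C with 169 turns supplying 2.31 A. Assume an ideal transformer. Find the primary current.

I_p ≈ 1.23 A

V_A = 240 × 286/1781 = 38.540 V; V_B = 240 × 322/1781 = 43.391 V; V_C = 240 × 169/1781 = 22.774 V.
P_out = V_A I_A + V_B I_B + V_C I_C = 38.540×3.30 + 43.391×2.65 + 22.774×2.31 = 127.18 + 114.99 + 52.607 = 294.78 W.
Ideal ⇒ P_in = P_out, so I_p = P_out/V_p = 294.78/240 = 1.23 A.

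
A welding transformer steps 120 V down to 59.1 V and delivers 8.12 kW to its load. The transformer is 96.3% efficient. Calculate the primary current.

P_in = P_out/η = 8120/0.963 = 8432.0 W.
I_p = P_in/V_p = 8432.0/120 = 70.3 A.

I_p ≈ 70.3 A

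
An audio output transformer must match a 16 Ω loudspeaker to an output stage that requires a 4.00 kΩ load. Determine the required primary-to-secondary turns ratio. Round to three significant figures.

N_p/N_s ≈ 15.8

Z_p/Z_s = (N_p/N_s)², so N_p/N_s = √(4000/16) = √250 = 15.8.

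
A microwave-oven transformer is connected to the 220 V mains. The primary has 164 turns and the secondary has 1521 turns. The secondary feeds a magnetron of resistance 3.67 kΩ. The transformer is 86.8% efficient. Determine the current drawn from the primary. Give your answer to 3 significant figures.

I_p ≈ 5.94 A

V_s = 220 × 1521/164 = 2040.4 V.
I_s = V_s/R = 2040.4/3670 = 0.55596 A.
P_out = V_s I_s = 2040.4 × 0.55596 = 1134.4 W.
P_in = P_out/η = 1134.4/0.868 = 1306.9 W.
I_p = P_in/V_p = 1306.9/220 = 5.94 A.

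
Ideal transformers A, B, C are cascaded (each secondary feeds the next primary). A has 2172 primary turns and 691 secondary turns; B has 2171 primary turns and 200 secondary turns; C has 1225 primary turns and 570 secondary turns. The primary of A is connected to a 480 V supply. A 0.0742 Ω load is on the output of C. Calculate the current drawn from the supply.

I_supply ≈ 1.20 A

Secondary of A: V = 480.00 × 691/2172 = 152.71 V.
Secondary of B: V = 152.71 × 200/2171 = 14.068 V.
Secondary of C: V = 14.068 × 570/1225 = 6.5459 V.
I_load = 6.5459/0.0742 = 88.219 A, so P_out = 6.5459 × 88.219 = 577.47 W.
All ideal ⇒ P_in = P_out, so I_supply = 577.47/480 = 1.20 A.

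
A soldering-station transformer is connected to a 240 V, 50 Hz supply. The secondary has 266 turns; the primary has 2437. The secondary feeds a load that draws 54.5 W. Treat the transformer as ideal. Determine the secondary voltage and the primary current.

V_s ≈ 26.2 V, I_p ≈ 0.227 A

V_s = V_p × N_s/N_p = 240 × 266/2437 = 26.196 V.
I_s = P/V_s = 54.5/26.196 = 2.0805 A.
I_p = I_s × N_s/N_p = 2.0805 × 266/2437 = 0.227 A.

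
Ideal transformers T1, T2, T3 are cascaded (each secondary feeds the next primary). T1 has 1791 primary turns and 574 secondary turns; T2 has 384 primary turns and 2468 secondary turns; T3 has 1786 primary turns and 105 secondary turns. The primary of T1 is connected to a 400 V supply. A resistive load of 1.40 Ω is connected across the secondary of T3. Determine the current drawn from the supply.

Secondary of T1: V = 400.00 × 574/1791 = 128.20 V.
Secondary of T2: V = 128.20 × 2468/384 = 823.93 V.
Secondary of T3: V = 823.93 × 105/1786 = 48.439 V.
I_load = 48.439/1.40 = 34.600 A, so P_out = 48.439 × 34.600 = 1676.0 W.
All ideal ⇒ P_in = P_out, so I_supply = 1676.0/400 = 4.19 A.

I_supply ≈ 4.19 A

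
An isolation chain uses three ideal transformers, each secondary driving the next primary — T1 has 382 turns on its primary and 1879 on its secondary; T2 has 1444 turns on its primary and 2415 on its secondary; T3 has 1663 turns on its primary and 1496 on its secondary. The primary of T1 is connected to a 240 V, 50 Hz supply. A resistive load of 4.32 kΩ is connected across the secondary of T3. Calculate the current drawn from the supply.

I_supply ≈ 3.04 A

Secondary of T1: V = 240.00 × 1879/382 = 1180.5 V.
Secondary of T2: V = 1180.5 × 2415/1444 = 1974.4 V.
Secondary of T3: V = 1974.4 × 1496/1663 = 1776.1 V.
I_load = 1776.1/4320 = 0.41113 A, so P_out = 1776.1 × 0.41113 = 730.20 W.
All ideal ⇒ P_in = P_out, so I_supply = 730.20/240 = 3.04 A.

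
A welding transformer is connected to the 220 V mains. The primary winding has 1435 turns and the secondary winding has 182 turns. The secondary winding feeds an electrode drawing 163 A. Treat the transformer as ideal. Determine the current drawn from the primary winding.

For an ideal transformer I_p N_p = I_s N_s, so I_p = 163 × 182/1435 = 20.7 A.

I_p ≈ 20.7 A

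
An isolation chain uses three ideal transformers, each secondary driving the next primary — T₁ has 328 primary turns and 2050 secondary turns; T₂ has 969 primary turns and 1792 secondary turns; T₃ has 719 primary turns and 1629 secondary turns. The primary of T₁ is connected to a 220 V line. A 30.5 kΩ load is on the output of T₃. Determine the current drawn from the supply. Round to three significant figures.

I_supply ≈ 4.95 A

After T₁: V = 220.00 × 2050/328 = 1375.0 V.
After T₂: V = 1375.0 × 1792/969 = 2542.8 V.
After T₃: V = 2542.8 × 1629/719 = 5761.1 V.
I_load = 5761.1/30500 = 0.18889 A, so P_out = 5761.1 × 0.18889 = 1088.2 W.
All ideal ⇒ P_in = P_out, so I_supply = 1088.2/220 = 4.95 A.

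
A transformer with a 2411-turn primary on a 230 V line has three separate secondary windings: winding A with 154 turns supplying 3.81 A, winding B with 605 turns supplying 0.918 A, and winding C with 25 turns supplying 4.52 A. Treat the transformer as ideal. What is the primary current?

V_A = 230 × 154/2411 = 14.691 V; V_B = 230 × 605/2411 = 57.715 V; V_C = 230 × 25/2411 = 2.3849 V.
P_out = V_A I_A + V_B I_B + V_C I_C = 14.691×3.81 + 57.715×0.918 + 2.3849×4.52 = 55.973 + 52.982 + 10.780 = 119.73 W.
Ideal ⇒ P_in = P_out, so I_p = P_out/V_p = 119.73/230 = 0.521 A.

I_p ≈ 0.521 A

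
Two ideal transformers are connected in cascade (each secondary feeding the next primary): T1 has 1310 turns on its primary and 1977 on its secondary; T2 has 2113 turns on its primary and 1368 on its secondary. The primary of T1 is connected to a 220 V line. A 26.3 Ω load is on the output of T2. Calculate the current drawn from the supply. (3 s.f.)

After T1: V = 220.00 × 1977/1310 = 332.02 V.
After T2: V = 332.02 × 1368/2113 = 214.95 V.
I_load = 214.95/26.3 = 8.1731 A, so P_out = 214.95 × 8.1731 = 1756.8 W.
All ideal ⇒ P_in = P_out, so I_supply = 1756.8/220 = 7.99 A.

I_supply ≈ 7.99 A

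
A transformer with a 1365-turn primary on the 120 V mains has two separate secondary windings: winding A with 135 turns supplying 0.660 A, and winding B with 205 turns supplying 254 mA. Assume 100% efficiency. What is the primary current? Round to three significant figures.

I_p ≈ 0.103 A

V_A = 120 × 135/1365 = 11.868 V; V_B = 120 × 205/1365 = 18.022 V.
P_out = V_A I_A + V_B I_B = 11.868×0.660 + 18.022×0.254 = 7.8330 + 4.5776 = 12.411 W.
Ideal ⇒ P_in = P_out, so I_p = P_out/V_p = 12.411/120 = 0.103 A.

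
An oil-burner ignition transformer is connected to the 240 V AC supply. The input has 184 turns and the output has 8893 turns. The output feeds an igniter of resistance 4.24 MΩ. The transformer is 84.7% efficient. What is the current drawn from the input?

I_in ≈ 0.156 A

V_out = 240 × 8893/184 = 11600 V.
I_out = V_out/R = 11600/(4.24×10^6) = 0.0027357 A.
P_out = V_out I_out = 11600 × 0.0027357 = 31.733 W.
P_in = P_out/η = 31.733/0.847 = 37.466 W.
I_in = P_in/V_in = 37.466/240 = 0.156 A.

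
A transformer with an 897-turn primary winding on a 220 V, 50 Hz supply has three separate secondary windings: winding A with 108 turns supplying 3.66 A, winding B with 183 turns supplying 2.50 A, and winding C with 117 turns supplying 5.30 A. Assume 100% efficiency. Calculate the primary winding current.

V_A = 220 × 108/897 = 26.488 V; V_B = 220 × 183/897 = 44.883 V; V_C = 220 × 117/897 = 28.696 V.
P_out = V_A I_A + V_B I_B + V_C I_C = 26.488×3.66 + 44.883×2.50 + 28.696×5.30 = 96.947 + 112.21 + 152.09 = 361.24 W.
Ideal ⇒ P_in = P_out, so I_p = P_out/V_p = 361.24/220 = 1.64 A.

I_p ≈ 1.64 A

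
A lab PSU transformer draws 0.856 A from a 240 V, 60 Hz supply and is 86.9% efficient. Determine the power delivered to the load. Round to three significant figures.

P_in = V_p I_p = 240 × 0.856 = 205.44 W.
P_out = η P_in = 0.869 × 205.44 = 179 W.

P_out ≈ 179 W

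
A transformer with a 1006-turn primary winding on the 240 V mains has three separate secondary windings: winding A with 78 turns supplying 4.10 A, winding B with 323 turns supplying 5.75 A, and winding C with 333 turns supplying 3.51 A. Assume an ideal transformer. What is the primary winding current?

I_p ≈ 3.33 A

V_A = 240 × 78/1006 = 18.608 V; V_B = 240 × 323/1006 = 77.058 V; V_C = 240 × 333/1006 = 79.443 V.
P_out = V_A I_A + V_B I_B + V_C I_C = 18.608×4.10 + 77.058×5.75 + 79.443×3.51 = 76.294 + 443.08 + 278.85 = 798.22 W.
Ideal ⇒ P_in = P_out, so I_p = P_out/V_p = 798.22/240 = 3.33 A.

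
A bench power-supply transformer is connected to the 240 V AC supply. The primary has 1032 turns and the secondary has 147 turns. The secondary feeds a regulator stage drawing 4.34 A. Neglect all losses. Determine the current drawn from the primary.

For an ideal transformer I_p N_p = I_s N_s, so I_p = 4.34 × 147/1032 = 0.618 A.

I_p ≈ 0.618 A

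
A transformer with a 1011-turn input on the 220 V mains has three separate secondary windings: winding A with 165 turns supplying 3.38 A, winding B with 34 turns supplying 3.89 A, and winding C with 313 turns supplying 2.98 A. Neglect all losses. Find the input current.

V_A = 220 × 165/1011 = 35.905 V; V_B = 220 × 34/1011 = 7.3986 V; V_C = 220 × 313/1011 = 68.111 V.
P_out = V_A I_A + V_B I_B + V_C I_C = 35.905×3.38 + 7.3986×3.89 + 68.111×2.98 = 121.36 + 28.781 + 202.97 = 353.11 W.
Ideal ⇒ P_in = P_out, so I_in = P_out/V_in = 353.11/220 = 1.61 A.

I_in ≈ 1.61 A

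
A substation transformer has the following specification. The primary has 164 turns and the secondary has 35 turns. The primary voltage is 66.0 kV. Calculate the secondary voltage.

V_s/V_p = N_s/N_p, so V_s = 66000 × 35/164 = 14100 V.

V_s ≈ 14100 V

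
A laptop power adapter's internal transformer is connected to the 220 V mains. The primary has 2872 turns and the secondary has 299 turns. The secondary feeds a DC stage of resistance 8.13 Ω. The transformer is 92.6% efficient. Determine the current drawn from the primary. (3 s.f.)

I_p ≈ 0.317 A

V_s = 220 × 299/2872 = 22.904 V.
I_s = V_s/R = 22.904/8.13 = 2.8172 A.
P_out = V_s I_s = 22.904 × 2.8172 = 64.525 W.
P_in = P_out/η = 64.525/0.926 = 69.681 W.
I_p = P_in/V_p = 69.681/220 = 0.317 A.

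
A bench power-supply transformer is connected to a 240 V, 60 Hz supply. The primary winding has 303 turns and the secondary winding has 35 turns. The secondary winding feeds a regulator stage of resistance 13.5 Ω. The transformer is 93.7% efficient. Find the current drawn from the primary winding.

I_p ≈ 0.253 A

V_s = 240 × 35/303 = 27.723 V.
I_s = V_s/R = 27.723/13.5 = 2.0535 A.
P_out = V_s I_s = 27.723 × 2.0535 = 56.930 W.
P_in = P_out/η = 56.930/0.937 = 60.758 W.
I_p = P_in/V_p = 60.758/240 = 0.253 A.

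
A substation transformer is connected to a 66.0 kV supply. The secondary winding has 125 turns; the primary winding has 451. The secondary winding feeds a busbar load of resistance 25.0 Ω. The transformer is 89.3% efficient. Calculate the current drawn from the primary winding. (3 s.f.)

V_s = 66000 × 125/451 = 18293 V.
I_s = V_s/R = 18293/25.0 = 731.71 A.
P_out = V_s I_s = 18293 × 731.71 = 1.3385×10^7 W.
P_in = P_out/η = 1.3385×10^7/0.893 = 1.4989×10^7 W.
I_p = P_in/V_p = 1.4989×10^7/66000 = 227 A.

I_p ≈ 227 A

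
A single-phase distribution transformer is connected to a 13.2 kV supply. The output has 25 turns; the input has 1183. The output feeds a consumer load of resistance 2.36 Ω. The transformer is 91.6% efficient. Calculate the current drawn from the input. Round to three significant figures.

I_in ≈ 2.73 A

V_out = 13200 × 25/1183 = 278.95 V.
I_out = V_out/R = 278.95/2.36 = 118.20 A.
P_out = V_out I_out = 278.95 × 118.20 = 32972 W.
P_in = P_out/η = 32972/0.916 = 35996 W.
I_in = P_in/V_in = 35996/13200 = 2.73 A.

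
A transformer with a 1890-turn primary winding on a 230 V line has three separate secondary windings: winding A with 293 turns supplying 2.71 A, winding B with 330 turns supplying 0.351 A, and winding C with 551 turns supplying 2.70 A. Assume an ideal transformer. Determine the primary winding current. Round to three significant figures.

V_A = 230 × 293/1890 = 35.656 V; V_B = 230 × 330/1890 = 40.159 V; V_C = 230 × 551/1890 = 67.053 V.
P_out = V_A I_A + V_B I_B + V_C I_C = 35.656×2.71 + 40.159×0.351 + 67.053×2.70 = 96.628 + 14.096 + 181.04 = 291.77 W.
Ideal ⇒ P_in = P_out, so I_p = P_out/V_p = 291.77/230 = 1.27 A.

I_p ≈ 1.27 A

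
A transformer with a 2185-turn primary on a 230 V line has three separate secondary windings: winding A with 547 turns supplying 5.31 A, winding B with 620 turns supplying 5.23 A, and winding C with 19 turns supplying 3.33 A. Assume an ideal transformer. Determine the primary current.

I_p ≈ 2.84 A

V_A = 230 × 547/2185 = 57.579 V; V_B = 230 × 620/2185 = 65.263 V; V_C = 230 × 19/2185 = 2.0000 V.
P_out = V_A I_A + V_B I_B + V_C I_C = 57.579×5.31 + 65.263×5.23 + 2.0000×3.33 = 305.74 + 341.33 + 6.6600 = 653.73 W.
Ideal ⇒ P_in = P_out, so I_p = P_out/V_p = 653.73/230 = 2.84 A.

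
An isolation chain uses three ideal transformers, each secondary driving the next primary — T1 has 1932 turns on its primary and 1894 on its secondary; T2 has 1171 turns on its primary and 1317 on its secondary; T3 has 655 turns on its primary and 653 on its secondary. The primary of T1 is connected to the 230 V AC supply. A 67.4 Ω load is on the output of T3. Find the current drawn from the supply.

I_supply ≈ 4.12 A

After T1: V = 230.00 × 1894/1932 = 225.48 V.
After T2: V = 225.48 × 1317/1171 = 253.59 V.
After T3: V = 253.59 × 653/655 = 252.81 V.
I_load = 252.81/67.4 = 3.7510 A, so P_out = 252.81 × 3.7510 = 948.29 W.
All ideal ⇒ P_in = P_out, so I_supply = 948.29/230 = 4.12 A.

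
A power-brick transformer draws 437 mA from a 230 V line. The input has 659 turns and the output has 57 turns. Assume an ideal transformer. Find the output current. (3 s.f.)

I_out/I_in = N_in/N_out, so I_out = 0.437 × 659/57 = 5.05 A.

I_out ≈ 5.05 A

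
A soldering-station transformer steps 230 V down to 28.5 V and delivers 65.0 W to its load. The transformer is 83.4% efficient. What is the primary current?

P_in = P_out/η = 65.0/0.834 = 77.938 W.
I_p = P_in/V_p = 77.938/230 = 0.339 A.

I_p ≈ 0.339 A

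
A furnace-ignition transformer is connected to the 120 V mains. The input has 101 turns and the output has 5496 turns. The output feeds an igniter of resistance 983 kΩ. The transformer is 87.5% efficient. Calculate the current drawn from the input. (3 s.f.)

I_in ≈ 0.413 A

V_out = 120 × 5496/101 = 6529.9 V.
I_out = V_out/R = 6529.9/983000 = 0.0066428 A.
P_out = V_out I_out = 6529.9 × 0.0066428 = 43.377 W.
P_in = P_out/η = 43.377/0.875 = 49.574 W.
I_in = P_in/V_in = 49.574/120 = 0.413 A.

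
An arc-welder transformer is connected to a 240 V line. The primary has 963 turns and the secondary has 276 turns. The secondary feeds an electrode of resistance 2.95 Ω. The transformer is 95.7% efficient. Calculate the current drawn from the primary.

I_p ≈ 6.98 A

V_s = 240 × 276/963 = 68.785 V.
I_s = V_s/R = 68.785/2.95 = 23.317 A.
P_out = V_s I_s = 68.785 × 23.317 = 1603.9 W.
P_in = P_out/η = 1603.9/0.957 = 1675.9 W.
I_p = P_in/V_p = 1675.9/240 = 6.98 A.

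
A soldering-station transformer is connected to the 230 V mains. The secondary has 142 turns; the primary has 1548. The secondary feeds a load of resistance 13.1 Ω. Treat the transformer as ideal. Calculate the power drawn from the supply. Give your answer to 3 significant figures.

P ≈ 34.0 W

V_s = V_p × N_s/N_p = 230 × 142/1548 = 21.098 V.
I_s = V_s/R = 21.098/13.1 = 1.6105 A.
I_p = I_s × N_s/N_p = 1.6105 × 142/1548 = 0.14774 A.
P = V_p I_p = 230 × 0.14774 = 34.0 W.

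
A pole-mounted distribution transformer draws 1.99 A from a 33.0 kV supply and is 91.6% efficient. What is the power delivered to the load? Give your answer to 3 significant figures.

P_out ≈ 60200 W

P_in = V_in I_in = 33000 × 1.99 = 65670 W.
P_out = η P_in = 0.916 × 65670 = 60200 W.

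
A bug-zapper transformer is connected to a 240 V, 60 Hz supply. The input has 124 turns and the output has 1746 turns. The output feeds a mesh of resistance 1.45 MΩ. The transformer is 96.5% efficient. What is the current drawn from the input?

V_out = 240 × 1746/124 = 3379.4 V.
I_out = V_out/R = 3379.4/(1.45×10^6) = 0.0023306 A.
P_out = V_out I_out = 3379.4 × 0.0023306 = 7.8759 W.
P_in = P_out/η = 7.8759/0.965 = 8.1615 W.
I_in = P_in/V_in = 8.1615/240 = 0.0340 A.

I_in ≈ 0.0340 A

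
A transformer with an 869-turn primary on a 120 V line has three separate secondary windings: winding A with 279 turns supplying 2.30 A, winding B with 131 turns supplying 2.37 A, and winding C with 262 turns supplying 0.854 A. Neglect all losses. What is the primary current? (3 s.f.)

V_A = 120 × 279/869 = 38.527 V; V_B = 120 × 131/869 = 18.090 V; V_C = 120 × 262/869 = 36.180 V.
P_out = V_A I_A + V_B I_B + V_C I_C = 38.527×2.30 + 18.090×2.37 + 36.180×0.854 = 88.612 + 42.873 + 30.897 = 162.38 W.
Ideal ⇒ P_in = P_out, so I_p = P_out/V_p = 162.38/120 = 1.35 A.

I_p ≈ 1.35 A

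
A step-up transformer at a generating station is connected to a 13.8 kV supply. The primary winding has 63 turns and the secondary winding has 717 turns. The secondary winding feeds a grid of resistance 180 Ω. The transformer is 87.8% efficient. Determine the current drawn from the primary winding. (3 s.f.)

I_p ≈ 11300 A

V_s = 13800 × 717/63 = 157060 V.
I_s = V_s/R = 157060/180 = 872.54 A.
P_out = V_s I_s = 157060 × 872.54 = 1.3704×10^8 W.
P_in = P_out/η = 1.3704×10^8/0.878 = 1.5608×10^8 W.
I_p = P_in/V_p = 1.5608×10^8/13800 = 11300 A.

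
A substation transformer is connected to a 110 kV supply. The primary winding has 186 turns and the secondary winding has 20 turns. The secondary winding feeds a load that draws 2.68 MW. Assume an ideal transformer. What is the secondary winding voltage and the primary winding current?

V_s ≈ 11800 V, I_p ≈ 24.4 A

V_s = V_p × N_s/N_p = 110000 × 20/186 = 11828 V.
I_s = P/V_s = 2.68×10^6/11828 = 226.58 A.
I_p = I_s × N_s/N_p = 226.58 × 20/186 = 24.4 A.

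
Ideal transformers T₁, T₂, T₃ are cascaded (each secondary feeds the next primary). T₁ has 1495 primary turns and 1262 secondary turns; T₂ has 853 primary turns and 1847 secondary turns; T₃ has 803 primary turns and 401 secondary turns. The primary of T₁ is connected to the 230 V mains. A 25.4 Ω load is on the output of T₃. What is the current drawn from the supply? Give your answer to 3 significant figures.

After T₁: V = 230.00 × 1262/1495 = 194.15 V.
After T₂: V = 194.15 × 1847/853 = 420.40 V.
After T₃: V = 420.40 × 401/803 = 209.94 V.
I_load = 209.94/25.4 = 8.2653 A, so P_out = 209.94 × 8.2653 = 1735.2 W.
All ideal ⇒ P_in = P_out, so I_supply = 1735.2/230 = 7.54 A.

I_supply ≈ 7.54 A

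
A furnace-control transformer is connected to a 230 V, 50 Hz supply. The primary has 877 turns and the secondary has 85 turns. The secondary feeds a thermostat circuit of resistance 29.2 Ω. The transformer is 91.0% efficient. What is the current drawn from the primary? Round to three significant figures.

I_p ≈ 0.0813 A

V_s = 230 × 85/877 = 22.292 V.
I_s = V_s/R = 22.292/29.2 = 0.76342 A.
P_out = V_s I_s = 22.292 × 0.76342 = 17.018 W.
P_in = P_out/η = 17.018/0.910 = 18.701 W.
I_p = P_in/V_p = 18.701/230 = 0.0813 A.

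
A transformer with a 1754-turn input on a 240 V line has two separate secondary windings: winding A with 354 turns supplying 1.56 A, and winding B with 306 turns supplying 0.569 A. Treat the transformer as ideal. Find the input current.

V_A = 240 × 354/1754 = 48.438 V; V_B = 240 × 306/1754 = 41.870 V.
P_out = V_A I_A + V_B I_B = 48.438×1.56 + 41.870×0.569 = 75.563 + 23.824 = 99.387 W.
Ideal ⇒ P_in = P_out, so I_in = P_out/V_in = 99.387/240 = 0.414 A.

I_in ≈ 0.414 A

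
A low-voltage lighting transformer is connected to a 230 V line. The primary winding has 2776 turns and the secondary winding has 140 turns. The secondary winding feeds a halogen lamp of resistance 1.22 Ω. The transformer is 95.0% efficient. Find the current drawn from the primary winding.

V_s = 230 × 140/2776 = 11.599 V.
I_s = V_s/R = 11.599/1.22 = 9.5077 A.
P_out = V_s I_s = 11.599 × 9.5077 = 110.28 W.
P_in = P_out/η = 110.28/0.950 = 116.09 W.
I_p = P_in/V_p = 116.09/230 = 0.505 A.

I_p ≈ 0.505 A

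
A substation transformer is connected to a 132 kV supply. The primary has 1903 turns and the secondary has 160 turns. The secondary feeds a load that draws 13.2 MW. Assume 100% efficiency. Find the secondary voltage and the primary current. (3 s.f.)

V_s ≈ 11100 V, I_p ≈ 100 A

V_s = V_p × N_s/N_p = 132000 × 160/1903 = 11098 V.
I_s = P/V_s = 1.32×10^7/11098 = 1189.4 A.
I_p = I_s × N_s/N_p = 1189.4 × 160/1903 = 100 A.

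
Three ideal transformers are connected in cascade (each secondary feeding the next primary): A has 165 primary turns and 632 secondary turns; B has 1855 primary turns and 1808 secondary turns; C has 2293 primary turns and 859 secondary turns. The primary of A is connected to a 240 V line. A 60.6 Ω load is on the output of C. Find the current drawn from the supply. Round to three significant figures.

I_supply ≈ 7.75 A

After A: V = 240.00 × 632/165 = 919.27 V.
After B: V = 919.27 × 1808/1855 = 895.98 V.
After C: V = 895.98 × 859/2293 = 335.65 V.
I_load = 335.65/60.6 = 5.5388 A, so P_out = 335.65 × 5.5388 = 1859.1 W.
All ideal ⇒ P_in = P_out, so I_supply = 1859.1/240 = 7.75 A.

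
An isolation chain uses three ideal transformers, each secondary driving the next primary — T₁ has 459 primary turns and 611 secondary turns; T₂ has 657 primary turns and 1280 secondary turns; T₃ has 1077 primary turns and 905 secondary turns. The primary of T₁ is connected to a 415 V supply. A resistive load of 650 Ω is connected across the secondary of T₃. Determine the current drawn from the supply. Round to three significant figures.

Secondary of T₁: V = 415.00 × 611/459 = 552.43 V.
Secondary of T₂: V = 552.43 × 1280/657 = 1076.3 V.
Secondary of T₃: V = 1076.3 × 905/1077 = 904.39 V.
I_load = 904.39/650 = 1.3914 A, so P_out = 904.39 × 1.3914 = 1258.3 W.
All ideal ⇒ P_in = P_out, so I_supply = 1258.3/415 = 3.03 A.

I_supply ≈ 3.03 A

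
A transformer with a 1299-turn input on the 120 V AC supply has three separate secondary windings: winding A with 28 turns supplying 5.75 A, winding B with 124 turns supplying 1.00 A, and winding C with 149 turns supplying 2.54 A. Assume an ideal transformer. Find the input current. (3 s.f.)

V_A = 120 × 28/1299 = 2.5866 V; V_B = 120 × 124/1299 = 11.455 V; V_C = 120 × 149/1299 = 13.764 V.
P_out = V_A I_A + V_B I_B + V_C I_C = 2.5866×5.75 + 11.455×1.00 + 13.764×2.54 = 14.873 + 11.455 + 34.962 = 61.290 W.
Ideal ⇒ P_in = P_out, so I_in = P_out/V_in = 61.290/120 = 0.511 A.

I_in ≈ 0.511 A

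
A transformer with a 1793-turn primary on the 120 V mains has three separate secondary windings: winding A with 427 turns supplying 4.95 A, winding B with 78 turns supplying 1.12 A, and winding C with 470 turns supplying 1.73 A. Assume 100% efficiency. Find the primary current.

V_A = 120 × 427/1793 = 28.578 V; V_B = 120 × 78/1793 = 5.2203 V; V_C = 120 × 470/1793 = 31.456 V.
P_out = V_A I_A + V_B I_B + V_C I_C = 28.578×4.95 + 5.2203×1.12 + 31.456×1.73 = 141.46 + 5.8467 + 54.418 = 201.73 W.
Ideal ⇒ P_in = P_out, so I_p = P_out/V_p = 201.73/120 = 1.68 A.

I_p ≈ 1.68 A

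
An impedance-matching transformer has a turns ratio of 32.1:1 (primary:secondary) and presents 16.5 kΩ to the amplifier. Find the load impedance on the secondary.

Z_s = Z_p/(N_p/N_s)² = 16500/32.1² = 16.0 Ω.

Z_s ≈ 16.0 Ω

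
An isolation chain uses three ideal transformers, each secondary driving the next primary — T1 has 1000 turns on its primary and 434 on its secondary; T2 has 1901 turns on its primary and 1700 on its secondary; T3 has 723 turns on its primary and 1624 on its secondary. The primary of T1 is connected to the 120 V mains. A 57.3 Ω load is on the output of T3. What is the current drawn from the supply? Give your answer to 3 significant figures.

I_supply ≈ 1.59 A

Secondary of T1: V = 120.00 × 434/1000 = 52.080 V.
Secondary of T2: V = 52.080 × 1700/1901 = 46.573 V.
Secondary of T3: V = 46.573 × 1624/723 = 104.61 V.
I_load = 104.61/57.3 = 1.8257 A, so P_out = 104.61 × 1.8257 = 190.99 W.
All ideal ⇒ P_in = P_out, so I_supply = 190.99/120 = 1.59 A.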